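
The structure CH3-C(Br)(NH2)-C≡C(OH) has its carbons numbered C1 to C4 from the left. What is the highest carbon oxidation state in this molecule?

+2

Count +1 for every bond to an atom more electronegative than carbon and −1 for every bond to one less electronegative; C–C bonds are 0. Tallying each carbon:
C1: 1C, 3H → 0 − 3 = -3
C2: 2C, 1N, 1Br → 0 + 1 + 1 = +2
C3: 4C → 0 = 0
C4: 3C, 1O → 0 + 1 = +1
The highest value is +2.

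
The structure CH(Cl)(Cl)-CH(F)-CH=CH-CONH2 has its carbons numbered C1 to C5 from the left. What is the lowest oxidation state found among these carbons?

-1

Bonds to more-electronegative neighbours contribute +1 each, bonds to H or metals contribute −1 each, and C–C bonds contribute 0. Tallying each carbon:
C1: 1C, 1H, 2Cl → 0 − 1 + 2 = +1
C2: 2C, 1H, 1F → 0 − 1 + 1 = 0
C3: 3C, 1H → 0 − 1 = -1
C4: 3C, 1H → 0 − 1 = -1
C5: 1C, 2O, 1N → 0 + 2 + 1 = +3
The lowest value is -1.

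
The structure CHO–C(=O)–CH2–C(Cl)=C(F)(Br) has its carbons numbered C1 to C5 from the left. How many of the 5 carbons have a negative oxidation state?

Assign +1 per bond to O/N/halogen, −1 per bond to H or an electropositive element, and 0 per bond to carbon. Tallying each carbon:
C1: 1C, 1H, 2O → 0 − 1 + 2 = +1
C2: 2C, 2O → 0 + 2 = +2
C3: 2C, 2H → 0 − 2 = -2
C4: 3C, 1Cl → 0 + 1 = +1
C5: 2C, 1F, 1Br → 0 + 1 + 1 = +2
1 carbon (C3) meets the condition.

1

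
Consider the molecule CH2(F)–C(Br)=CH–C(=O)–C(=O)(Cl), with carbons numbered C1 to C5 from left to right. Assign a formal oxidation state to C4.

+2

Assign +1 per bond to O/N/halogen, −1 per bond to H or an electropositive element, and 0 per bond to carbon.
C4 has one bond to C (0), one bond to C (0), a double bond to O (2×+1 = +2).
Oxidation state = 0 + 0 + 2 = +2.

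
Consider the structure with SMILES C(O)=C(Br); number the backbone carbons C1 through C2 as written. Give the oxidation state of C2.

0

Count +1 for every bond to an atom more electronegative than carbon and −1 for every bond to one less electronegative; C–C bonds are 0.
C2 has a double bond to C (2×0 = 0), one bond to Br (+1), one bond to H (-1).
Oxidation state = 0 + 1 − 1 = 0.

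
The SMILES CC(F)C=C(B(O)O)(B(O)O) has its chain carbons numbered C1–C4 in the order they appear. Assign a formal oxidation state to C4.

Bonds to more-electronegative neighbours contribute +1 each, bonds to H or metals contribute −1 each, and C–C bonds contribute 0.
C4 has a double bond to C (2×0 = 0), one bond to B (-1), one bond to B (-1).
Oxidation state = 0 − 1 − 1 = -2.

-2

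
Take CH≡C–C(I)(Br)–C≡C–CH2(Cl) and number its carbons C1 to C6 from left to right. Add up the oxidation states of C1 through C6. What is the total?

Assign +1 per bond to O/N/halogen, −1 per bond to H or an electropositive element, and 0 per bond to carbon. Tallying each carbon:
C1: 3C, 1H → 0 − 1 = -1
C2: 4C → 0 = 0
C3: 2C, 1Br, 1I → 0 + 1 + 1 = +2
C4: 4C → 0 = 0
C5: 4C → 0 = 0
C6: 1C, 2H, 1Cl → 0 − 2 + 1 = -1
Sum = -1 + 0 + 2 + 0 + 0 − 1 = 0.

0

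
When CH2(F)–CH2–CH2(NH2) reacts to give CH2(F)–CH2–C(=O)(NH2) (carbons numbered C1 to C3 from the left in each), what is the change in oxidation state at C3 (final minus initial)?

Before: C3 has 1 bond to C, 2 bonds to H, 1 bond to N → oxidation state -1.
After: C3 has 1 bond to C, 2 bonds to O, 1 bond to N → oxidation state +3.
Δ = +3 − (-1) = +4, so this is an oxidation at C3.

+4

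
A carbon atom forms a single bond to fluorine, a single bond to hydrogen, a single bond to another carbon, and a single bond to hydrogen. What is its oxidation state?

Each bond to a more electronegative atom (O, N, halogen) counts +1, each bond to a less electronegative atom (H, metal, B, Si) counts −1, and each C–C bond counts 0.
The carbon has one bond to C (0), one bond to F (+1), one bond to H (-1), one bond to H (-1).
Oxidation state = 0 + 1 − 1 − 1 = -1.

-1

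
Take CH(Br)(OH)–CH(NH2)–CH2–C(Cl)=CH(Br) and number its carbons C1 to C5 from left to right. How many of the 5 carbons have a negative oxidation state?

Tallying each carbon's bonds:
C1: 1C, 1H, 1O, 1Br → 0 − 1 + 1 + 1 = +1
C2: 2C, 1H, 1N → 0 − 1 + 1 = 0
C3: 2C, 2H → 0 − 2 = -2
C4: 3C, 1Cl → 0 + 1 = +1
C5: 2C, 1H, 1Br → 0 − 1 + 1 = 0
1 carbon (C3) meets the condition.

1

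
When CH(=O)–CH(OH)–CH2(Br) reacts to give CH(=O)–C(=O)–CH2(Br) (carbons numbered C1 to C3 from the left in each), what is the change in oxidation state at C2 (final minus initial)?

+2

Before: C2 has 2 bonds to C, 1 bond to H, 1 bond to O → oxidation state 0.
After: C2 has 2 bonds to C, 2 bonds to O → oxidation state +2.
Δ = +2 − (0) = +2, so this is an oxidation at C2.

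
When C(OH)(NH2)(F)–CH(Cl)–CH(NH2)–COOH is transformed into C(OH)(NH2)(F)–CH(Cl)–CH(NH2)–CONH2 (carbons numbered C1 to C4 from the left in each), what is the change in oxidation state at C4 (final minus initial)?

Before: C4 has 1 bond to C, 3 bonds to O → oxidation state +3.
After: C4 has 1 bond to C, 2 bonds to O, 1 bond to N → oxidation state +3.
Δ = +3 − (+3) = 0, so no net redox change at C4.

0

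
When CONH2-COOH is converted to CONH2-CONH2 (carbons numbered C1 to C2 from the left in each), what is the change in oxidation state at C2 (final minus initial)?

0

Before: C2 has 1 bond to C, 3 bonds to O → oxidation state +3.
After: C2 has 1 bond to C, 2 bonds to O, 1 bond to N → oxidation state +3.
Δ = +3 − (+3) = 0, so no net redox change at C2.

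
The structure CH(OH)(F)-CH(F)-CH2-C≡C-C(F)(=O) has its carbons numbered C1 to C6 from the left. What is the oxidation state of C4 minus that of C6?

C4: 4C → 0 = 0
C6: 1C, 2O, 1F → 0 + 2 + 1 = +3
Difference: 0 − (+3) = -3.

-3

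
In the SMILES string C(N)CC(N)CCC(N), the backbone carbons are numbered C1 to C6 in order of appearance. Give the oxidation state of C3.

0

Assign +1 per bond to O/N/halogen, −1 per bond to H or an electropositive element, and 0 per bond to carbon.
C3 has one bond to C (0), one bond to C (0), one bond to N (+1), one bond to H (-1).
Oxidation state = 0 + 0 + 1 − 1 = 0.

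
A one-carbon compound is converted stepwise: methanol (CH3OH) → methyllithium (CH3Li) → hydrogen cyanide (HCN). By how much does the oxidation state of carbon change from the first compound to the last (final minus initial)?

+4

Carbon oxidation states along the series — methanol: -2, methyllithium: -4, hydrogen cyanide: +2.
Net change = +2 − (-2) = +4.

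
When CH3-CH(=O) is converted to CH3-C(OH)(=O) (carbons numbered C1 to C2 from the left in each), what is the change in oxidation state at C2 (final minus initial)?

Before: C2 has 1 bond to C, 1 bond to H, 2 bonds to O → oxidation state +1.
After: C2 has 1 bond to C, 3 bonds to O → oxidation state +3.
Δ = +3 − (+1) = +2, so this is an oxidation at C2.

+2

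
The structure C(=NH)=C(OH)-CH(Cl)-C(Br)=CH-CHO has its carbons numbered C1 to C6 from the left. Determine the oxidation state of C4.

+1

Each bond to a more electronegative atom (O, N, halogen) counts +1, each bond to a less electronegative atom (H, metal, B, Si) counts −1, and each C–C bond counts 0.
C4 has one bond to C (0), a double bond to C (2×0 = 0), one bond to Br (+1).
Oxidation state = 0 + 0 + 1 = +1.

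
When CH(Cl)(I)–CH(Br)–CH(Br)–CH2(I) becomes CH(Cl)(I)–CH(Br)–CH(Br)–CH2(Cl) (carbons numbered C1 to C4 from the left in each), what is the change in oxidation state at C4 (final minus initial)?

Before: C4 has 1 bond to C, 2 bonds to H, 1 bond to I → oxidation state -1.
After: C4 has 1 bond to C, 2 bonds to H, 1 bond to Cl → oxidation state -1.
Δ = -1 − (-1) = 0, so no net redox change at C4.

0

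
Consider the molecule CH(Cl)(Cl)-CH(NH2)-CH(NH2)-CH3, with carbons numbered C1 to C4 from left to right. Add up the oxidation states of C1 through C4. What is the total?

-2

Each bond to a more electronegative atom (O, N, halogen) counts +1, each bond to a less electronegative atom (H, metal, B, Si) counts −1, and each C–C bond counts 0. Tallying each carbon:
C1: 1C, 1H, 2Cl → 0 − 1 + 2 = +1
C2: 2C, 1H, 1N → 0 − 1 + 1 = 0
C3: 2C, 1H, 1N → 0 − 1 + 1 = 0
C4: 1C, 3H → 0 − 3 = -3
Sum = +1 + 0 + 0 − 3 = -2.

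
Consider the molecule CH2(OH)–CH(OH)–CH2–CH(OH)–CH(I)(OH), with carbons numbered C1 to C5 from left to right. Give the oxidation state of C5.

Assign +1 per bond to O/N/halogen, −1 per bond to H or an electropositive element, and 0 per bond to carbon.
C5 has one bond to C (0), one bond to I (+1), one bond to H (-1), one bond to O (+1).
Oxidation state = 0 + 1 − 1 + 1 = +1.

+1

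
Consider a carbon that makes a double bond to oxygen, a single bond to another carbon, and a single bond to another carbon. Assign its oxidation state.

+2

Each bond to a more electronegative atom (O, N, halogen) counts +1, each bond to a less electronegative atom (H, metal, B, Si) counts −1, and each C–C bond counts 0.
The carbon has one bond to C (0), one bond to C (0), a double bond to O (2×+1 = +2).
Oxidation state = 0 + 0 + 2 = +2.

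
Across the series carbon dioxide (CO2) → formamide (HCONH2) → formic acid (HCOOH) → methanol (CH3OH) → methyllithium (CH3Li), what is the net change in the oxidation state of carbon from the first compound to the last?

-8

Carbon oxidation states along the series — carbon dioxide: +4, formamide: +2, formic acid: +2, methanol: -2, methyllithium: -4.
Net change = -4 − (+4) = -8.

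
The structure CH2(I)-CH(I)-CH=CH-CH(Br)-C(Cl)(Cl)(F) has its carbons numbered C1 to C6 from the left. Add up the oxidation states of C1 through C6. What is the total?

Tallying each carbon's bonds:
C1: 1C, 2H, 1I → 0 − 2 + 1 = -1
C2: 2C, 1H, 1I → 0 − 1 + 1 = 0
C3: 3C, 1H → 0 − 1 = -1
C4: 3C, 1H → 0 − 1 = -1
C5: 2C, 1H, 1Br → 0 − 1 + 1 = 0
C6: 1C, 1F, 2Cl → 0 + 1 + 2 = +3
Sum = -1 + 0 − 1 − 1 + 0 + 3 = 0.

0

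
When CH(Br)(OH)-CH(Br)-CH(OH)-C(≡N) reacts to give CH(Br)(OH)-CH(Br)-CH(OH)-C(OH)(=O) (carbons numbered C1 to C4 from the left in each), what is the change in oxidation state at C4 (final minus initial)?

0

Before: C4 has 1 bond to C, 3 bonds to N → oxidation state +3.
After: C4 has 1 bond to C, 3 bonds to O → oxidation state +3.
Δ = +3 − (+3) = 0, so no net redox change at C4.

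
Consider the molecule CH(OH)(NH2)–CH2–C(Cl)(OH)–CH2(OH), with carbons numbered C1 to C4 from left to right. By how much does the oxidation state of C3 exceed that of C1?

+1

C3: 2C, 1O, 1Cl → 0 + 1 + 1 = +2
C1: 1C, 1H, 1O, 1N → 0 − 1 + 1 + 1 = +1
Difference: +2 − (+1) = +1.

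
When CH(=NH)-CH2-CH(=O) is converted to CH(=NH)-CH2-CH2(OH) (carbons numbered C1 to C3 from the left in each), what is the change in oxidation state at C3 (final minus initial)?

-2

Before: C3 has 1 bond to C, 1 bond to H, 2 bonds to O → oxidation state +1.
After: C3 has 1 bond to C, 2 bonds to H, 1 bond to O → oxidation state -1.
Δ = -1 − (+1) = -2, so this is a reduction at C3.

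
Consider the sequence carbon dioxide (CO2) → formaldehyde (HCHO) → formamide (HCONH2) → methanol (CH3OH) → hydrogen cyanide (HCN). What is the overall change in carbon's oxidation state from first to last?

Carbon oxidation states along the series — carbon dioxide: +4, formaldehyde: 0, formamide: +2, methanol: -2, hydrogen cyanide: +2.
Net change = +2 − (+4) = -2.

-2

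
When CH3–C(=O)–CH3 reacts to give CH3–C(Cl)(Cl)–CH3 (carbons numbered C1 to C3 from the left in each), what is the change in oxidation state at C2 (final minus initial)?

0

Before: C2 has 2 bonds to C, 2 bonds to O → oxidation state +2.
After: C2 has 2 bonds to C, 2 bonds to Cl → oxidation state +2.
Δ = +2 − (+2) = 0, so no net redox change at C2.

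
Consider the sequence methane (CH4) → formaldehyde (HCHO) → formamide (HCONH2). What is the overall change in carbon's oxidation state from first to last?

+6

Carbon oxidation states along the series — methane: -4, formaldehyde: 0, formamide: +2.
Net change = +2 − (-4) = +6.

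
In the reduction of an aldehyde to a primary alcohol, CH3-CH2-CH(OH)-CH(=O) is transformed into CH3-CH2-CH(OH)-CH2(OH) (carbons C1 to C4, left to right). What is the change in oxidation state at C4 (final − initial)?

-2

Before: C4 has 1 bond to C, 1 bond to H, 2 bonds to O → oxidation state +1.
After: C4 has 1 bond to C, 2 bonds to H, 1 bond to O → oxidation state -1.
Δ = -1 − (+1) = -2, so this is a reduction at C4.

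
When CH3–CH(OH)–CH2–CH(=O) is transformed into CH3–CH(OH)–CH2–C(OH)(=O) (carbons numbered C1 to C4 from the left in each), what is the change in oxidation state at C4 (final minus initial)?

Before: C4 has 1 bond to C, 1 bond to H, 2 bonds to O → oxidation state +1.
After: C4 has 1 bond to C, 3 bonds to O → oxidation state +3.
Δ = +3 − (+1) = +2, so this is an oxidation at C4.

+2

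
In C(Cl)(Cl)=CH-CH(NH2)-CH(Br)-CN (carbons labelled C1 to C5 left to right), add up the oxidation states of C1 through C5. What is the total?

+4

Tallying each carbon's bonds:
C1: 2C, 2Cl → 0 + 2 = +2
C2: 3C, 1H → 0 − 1 = -1
C3: 2C, 1H, 1N → 0 − 1 + 1 = 0
C4: 2C, 1H, 1Br → 0 − 1 + 1 = 0
C5: 1C, 3N → 0 + 3 = +3
Sum = +2 − 1 + 0 + 0 + 3 = +4.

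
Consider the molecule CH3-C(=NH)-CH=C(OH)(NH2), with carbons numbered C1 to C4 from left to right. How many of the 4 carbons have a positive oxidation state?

Tallying each carbon's bonds:
C1: 1C, 3H → 0 − 3 = -3
C2: 2C, 2N → 0 + 2 = +2
C3: 3C, 1H → 0 − 1 = -1
C4: 2C, 1O, 1N → 0 + 1 + 1 = +2
2 carbons (C2, C4) meet the condition.

2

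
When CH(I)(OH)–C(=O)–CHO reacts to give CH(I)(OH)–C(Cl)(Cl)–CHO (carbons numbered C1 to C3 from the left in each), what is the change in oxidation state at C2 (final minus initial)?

Before: C2 has 2 bonds to C, 2 bonds to O → oxidation state +2.
After: C2 has 2 bonds to C, 2 bonds to Cl → oxidation state +2.
Δ = +2 − (+2) = 0, so no net redox change at C2.

0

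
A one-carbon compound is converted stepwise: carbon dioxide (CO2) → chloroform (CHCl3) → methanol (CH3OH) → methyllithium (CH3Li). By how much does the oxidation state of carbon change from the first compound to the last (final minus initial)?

Carbon oxidation states along the series — carbon dioxide: +4, chloroform: +2, methanol: -2, methyllithium: -4.
Net change = -4 − (+4) = -8.

-8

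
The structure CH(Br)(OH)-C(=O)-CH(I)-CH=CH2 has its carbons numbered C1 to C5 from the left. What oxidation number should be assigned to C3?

0

Assign +1 per bond to O/N/halogen, −1 per bond to H or an electropositive element, and 0 per bond to carbon.
C3 has one bond to C (0), one bond to C (0), one bond to H (-1), one bond to I (+1).
Oxidation state = 0 + 0 − 1 + 1 = 0.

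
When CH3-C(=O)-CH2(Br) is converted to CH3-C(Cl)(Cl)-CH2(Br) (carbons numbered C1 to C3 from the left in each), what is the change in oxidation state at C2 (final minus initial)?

0

Before: C2 has 2 bonds to C, 2 bonds to O → oxidation state +2.
After: C2 has 2 bonds to C, 2 bonds to Cl → oxidation state +2.
Δ = +2 − (+2) = 0, so no net redox change at C2.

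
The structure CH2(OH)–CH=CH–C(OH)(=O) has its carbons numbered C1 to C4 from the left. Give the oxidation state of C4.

Assign +1 per bond to O/N/halogen, −1 per bond to H or an electropositive element, and 0 per bond to carbon.
C4 has one bond to C (0), one bond to O (+1), a double bond to O (2×+1 = +2).
Oxidation state = 0 + 1 + 2 = +3.

+3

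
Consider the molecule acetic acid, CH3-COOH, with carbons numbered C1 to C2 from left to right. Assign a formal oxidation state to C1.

-3

Assign +1 per bond to O/N/halogen, −1 per bond to H or an electropositive element, and 0 per bond to carbon.
C1 has one bond to H (-1), one bond to H (-1), one bond to H (-1), one bond to C (0).
Oxidation state = -1 − 1 − 1 + 0 = -3.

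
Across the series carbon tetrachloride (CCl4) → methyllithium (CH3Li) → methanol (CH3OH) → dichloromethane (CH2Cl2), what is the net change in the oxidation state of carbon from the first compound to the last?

-4

Carbon oxidation states along the series — carbon tetrachloride: +4, methyllithium: -4, methanol: -2, dichloromethane: 0.
Net change = 0 − (+4) = -4.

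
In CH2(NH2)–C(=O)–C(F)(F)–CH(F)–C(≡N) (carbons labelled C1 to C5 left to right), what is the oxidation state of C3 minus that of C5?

C3: 2C, 2F → 0 + 2 = +2
C5: 1C, 3N → 0 + 3 = +3
Difference: +2 − (+3) = -1.

-1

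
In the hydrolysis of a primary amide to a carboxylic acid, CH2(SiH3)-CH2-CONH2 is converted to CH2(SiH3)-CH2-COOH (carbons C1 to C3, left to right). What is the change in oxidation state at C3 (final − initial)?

0

Before: C3 has 1 bond to C, 2 bonds to O, 1 bond to N → oxidation state +3.
After: C3 has 1 bond to C, 3 bonds to O → oxidation state +3.
Δ = +3 − (+3) = 0, so no net redox change at C3.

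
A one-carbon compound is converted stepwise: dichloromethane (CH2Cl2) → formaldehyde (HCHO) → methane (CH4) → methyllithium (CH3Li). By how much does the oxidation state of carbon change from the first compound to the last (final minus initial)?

-4

Carbon oxidation states along the series — dichloromethane: 0, formaldehyde: 0, methane: -4, methyllithium: -4.
Net change = -4 − (0) = -4.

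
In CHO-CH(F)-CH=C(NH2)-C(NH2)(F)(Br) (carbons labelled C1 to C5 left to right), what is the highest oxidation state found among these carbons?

+3

Tallying each carbon's bonds:
C1: 1C, 1H, 2O → 0 − 1 + 2 = +1
C2: 2C, 1H, 1F → 0 − 1 + 1 = 0
C3: 3C, 1H → 0 − 1 = -1
C4: 3C, 1N → 0 + 1 = +1
C5: 1C, 1N, 1F, 1Br → 0 + 1 + 1 + 1 = +3
The highest value is +3.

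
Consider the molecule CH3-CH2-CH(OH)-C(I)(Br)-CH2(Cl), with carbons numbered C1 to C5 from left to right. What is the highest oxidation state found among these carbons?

+2

Each bond to a more electronegative atom (O, N, halogen) counts +1, each bond to a less electronegative atom (H, metal, B, Si) counts −1, and each C–C bond counts 0. Tallying each carbon:
C1: 1C, 3H → 0 − 3 = -3
C2: 2C, 2H → 0 − 2 = -2
C3: 2C, 1H, 1O → 0 − 1 + 1 = 0
C4: 2C, 1Br, 1I → 0 + 1 + 1 = +2
C5: 1C, 2H, 1Cl → 0 − 2 + 1 = -1
The highest value is +2.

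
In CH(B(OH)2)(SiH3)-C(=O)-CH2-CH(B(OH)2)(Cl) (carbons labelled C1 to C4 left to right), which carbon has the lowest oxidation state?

Bonds to more-electronegative neighbours contribute +1 each, bonds to H or metals contribute −1 each, and C–C bonds contribute 0. Tallying each carbon:
C1: 1C, 1H, 1B, 1Si → 0 − 1 − 1 − 1 = -3
C2: 2C, 2O → 0 + 2 = +2
C3: 2C, 2H → 0 − 2 = -2
C4: 1C, 1H, 1Cl, 1B → 0 − 1 + 1 − 1 = -1
The most reduced carbon is C1 at -3.

C1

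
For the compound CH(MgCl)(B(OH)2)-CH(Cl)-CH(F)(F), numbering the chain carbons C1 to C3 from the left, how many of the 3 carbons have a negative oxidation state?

1

Tallying each carbon's bonds:
C1: 1C, 1H, 1Mg, 1B → 0 − 1 − 1 − 1 = -3
C2: 2C, 1H, 1Cl → 0 − 1 + 1 = 0
C3: 1C, 1H, 2F → 0 − 1 + 2 = +1
1 carbon (C1) meets the condition.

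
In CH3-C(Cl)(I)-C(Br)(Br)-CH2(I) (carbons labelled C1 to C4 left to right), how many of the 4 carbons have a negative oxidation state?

Assign +1 per bond to O/N/halogen, −1 per bond to H or an electropositive element, and 0 per bond to carbon. Tallying each carbon:
C1: 1C, 3H → 0 − 3 = -3
C2: 2C, 1Cl, 1I → 0 + 1 + 1 = +2
C3: 2C, 2Br → 0 + 2 = +2
C4: 1C, 2H, 1I → 0 − 2 + 1 = -1
2 carbons (C1, C4) meet the condition.

2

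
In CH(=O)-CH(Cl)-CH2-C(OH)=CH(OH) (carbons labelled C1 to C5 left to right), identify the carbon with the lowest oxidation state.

C3

Tallying each carbon's bonds:
C1: 1C, 1H, 2O → 0 − 1 + 2 = +1
C2: 2C, 1H, 1Cl → 0 − 1 + 1 = 0
C3: 2C, 2H → 0 − 2 = -2
C4: 3C, 1O → 0 + 1 = +1
C5: 2C, 1H, 1O → 0 − 1 + 1 = 0
The most reduced carbon is C3 at -2.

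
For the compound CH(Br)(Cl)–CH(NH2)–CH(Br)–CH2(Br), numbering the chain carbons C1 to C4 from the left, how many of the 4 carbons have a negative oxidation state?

Bonds to more-electronegative neighbours contribute +1 each, bonds to H or metals contribute −1 each, and C–C bonds contribute 0. Tallying each carbon:
C1: 1C, 1H, 1Cl, 1Br → 0 − 1 + 1 + 1 = +1
C2: 2C, 1H, 1N → 0 − 1 + 1 = 0
C3: 2C, 1H, 1Br → 0 − 1 + 1 = 0
C4: 1C, 2H, 1Br → 0 − 2 + 1 = -1
1 carbon (C4) meets the condition.

1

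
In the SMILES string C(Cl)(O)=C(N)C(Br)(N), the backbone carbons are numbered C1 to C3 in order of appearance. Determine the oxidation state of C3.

+1

Bonds to more-electronegative neighbours contribute +1 each, bonds to H or metals contribute −1 each, and C–C bonds contribute 0.
C3 has one bond to C (0), one bond to H (-1), one bond to Br (+1), one bond to N (+1).
Oxidation state = 0 − 1 + 1 + 1 = +1.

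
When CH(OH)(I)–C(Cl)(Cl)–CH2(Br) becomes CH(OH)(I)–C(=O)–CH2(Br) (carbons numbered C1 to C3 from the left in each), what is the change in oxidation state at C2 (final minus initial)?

Before: C2 has 2 bonds to C, 2 bonds to Cl → oxidation state +2.
After: C2 has 2 bonds to C, 2 bonds to O → oxidation state +2.
Δ = +2 − (+2) = 0, so no net redox change at C2.

0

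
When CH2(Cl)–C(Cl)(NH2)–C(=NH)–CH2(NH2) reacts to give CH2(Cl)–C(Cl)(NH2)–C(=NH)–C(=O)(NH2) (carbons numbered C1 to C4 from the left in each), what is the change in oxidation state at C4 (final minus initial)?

Before: C4 has 1 bond to C, 2 bonds to H, 1 bond to N → oxidation state -1.
After: C4 has 1 bond to C, 2 bonds to O, 1 bond to N → oxidation state +3.
Δ = +3 − (-1) = +4, so this is an oxidation at C4.

+4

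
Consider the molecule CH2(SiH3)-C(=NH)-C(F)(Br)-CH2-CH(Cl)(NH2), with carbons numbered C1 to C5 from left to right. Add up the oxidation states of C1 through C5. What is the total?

0

Tallying each carbon's bonds:
C1: 1C, 2H, 1Si → 0 − 2 − 1 = -3
C2: 2C, 2N → 0 + 2 = +2
C3: 2C, 1F, 1Br → 0 + 1 + 1 = +2
C4: 2C, 2H → 0 − 2 = -2
C5: 1C, 1H, 1N, 1Cl → 0 − 1 + 1 + 1 = +1
Sum = -3 + 2 + 2 − 2 + 1 = 0.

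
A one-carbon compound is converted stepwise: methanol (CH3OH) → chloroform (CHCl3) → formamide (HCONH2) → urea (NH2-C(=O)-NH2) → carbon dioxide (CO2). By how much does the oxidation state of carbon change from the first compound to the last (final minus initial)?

+6

Carbon oxidation states along the series — methanol: -2, chloroform: +2, formamide: +2, urea: +4, carbon dioxide: +4.
Net change = +4 − (-2) = +6.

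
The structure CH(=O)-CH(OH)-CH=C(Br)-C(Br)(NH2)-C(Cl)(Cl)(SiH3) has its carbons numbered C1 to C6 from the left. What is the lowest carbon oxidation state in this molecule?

Tallying each carbon's bonds:
C1: 1C, 1H, 2O → 0 − 1 + 2 = +1
C2: 2C, 1H, 1O → 0 − 1 + 1 = 0
C3: 3C, 1H → 0 − 1 = -1
C4: 3C, 1Br → 0 + 1 = +1
C5: 2C, 1N, 1Br → 0 + 1 + 1 = +2
C6: 1C, 2Cl, 1Si → 0 + 2 − 1 = +1
The lowest value is -1.

-1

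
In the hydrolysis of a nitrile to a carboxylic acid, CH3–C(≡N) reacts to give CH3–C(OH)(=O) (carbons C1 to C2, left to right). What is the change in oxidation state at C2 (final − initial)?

0

Before: C2 has 1 bond to C, 3 bonds to N → oxidation state +3.
After: C2 has 1 bond to C, 3 bonds to O → oxidation state +3.
Δ = +3 − (+3) = 0, so no net redox change at C2.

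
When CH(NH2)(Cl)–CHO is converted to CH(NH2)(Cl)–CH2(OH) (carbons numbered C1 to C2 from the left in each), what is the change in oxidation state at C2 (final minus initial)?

Before: C2 has 1 bond to C, 1 bond to H, 2 bonds to O → oxidation state +1.
After: C2 has 1 bond to C, 2 bonds to H, 1 bond to O → oxidation state -1.
Δ = -1 − (+1) = -2, so this is a reduction at C2.

-2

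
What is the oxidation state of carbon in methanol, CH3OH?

Count +1 for every bond to an atom more electronegative than carbon and −1 for every bond to one less electronegative; C–C bonds are 0.
The carbon has one bond to H (-1), one bond to H (-1), one bond to H (-1), one bond to O (+1).
Oxidation state = -1 − 1 − 1 + 1 = -2.

-2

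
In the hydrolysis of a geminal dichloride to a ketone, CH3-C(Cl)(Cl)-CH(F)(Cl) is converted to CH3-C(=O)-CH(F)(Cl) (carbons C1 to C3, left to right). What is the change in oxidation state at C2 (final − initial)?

0

Before: C2 has 2 bonds to C, 2 bonds to Cl → oxidation state +2.
After: C2 has 2 bonds to C, 2 bonds to O → oxidation state +2.
Δ = +2 − (+2) = 0, so no net redox change at C2.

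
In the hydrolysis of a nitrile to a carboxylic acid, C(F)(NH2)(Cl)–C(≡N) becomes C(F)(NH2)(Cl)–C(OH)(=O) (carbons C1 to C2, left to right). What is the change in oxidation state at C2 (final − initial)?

Before: C2 has 1 bond to C, 3 bonds to N → oxidation state +3.
After: C2 has 1 bond to C, 3 bonds to O → oxidation state +3.
Δ = +3 − (+3) = 0, so no net redox change at C2.

0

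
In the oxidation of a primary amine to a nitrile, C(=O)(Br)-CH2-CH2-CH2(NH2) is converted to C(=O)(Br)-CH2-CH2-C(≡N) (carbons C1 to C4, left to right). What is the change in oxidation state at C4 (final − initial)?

+4

Before: C4 has 1 bond to C, 2 bonds to H, 1 bond to N → oxidation state -1.
After: C4 has 1 bond to C, 3 bonds to N → oxidation state +3.
Δ = +3 − (-1) = +4, so this is an oxidation at C4.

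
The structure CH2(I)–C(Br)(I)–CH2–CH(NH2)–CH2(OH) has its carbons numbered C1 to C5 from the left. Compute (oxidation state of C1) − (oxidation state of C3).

+1

C1: 1C, 2H, 1I → 0 − 2 + 1 = -1
C3: 2C, 2H → 0 − 2 = -2
Difference: -1 − (-2) = +1.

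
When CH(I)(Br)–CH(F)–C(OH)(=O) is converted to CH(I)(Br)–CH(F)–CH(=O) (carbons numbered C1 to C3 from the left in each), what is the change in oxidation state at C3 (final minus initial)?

-2

Before: C3 has 1 bond to C, 3 bonds to O → oxidation state +3.
After: C3 has 1 bond to C, 1 bond to H, 2 bonds to O → oxidation state +1.
Δ = +1 − (+3) = -2, so this is a reduction at C3.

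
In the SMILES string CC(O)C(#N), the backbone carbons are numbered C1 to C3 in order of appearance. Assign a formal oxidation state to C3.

Count +1 for every bond to an atom more electronegative than carbon and −1 for every bond to one less electronegative; C–C bonds are 0.
C3 has one bond to C (0), a triple bond to N (3×+1 = +3).
Oxidation state = 0 + 3 = +3.

+3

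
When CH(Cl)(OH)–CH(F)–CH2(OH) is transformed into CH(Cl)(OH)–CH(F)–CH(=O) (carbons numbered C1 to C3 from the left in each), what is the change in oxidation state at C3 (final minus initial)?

+2

Before: C3 has 1 bond to C, 2 bonds to H, 1 bond to O → oxidation state -1.
After: C3 has 1 bond to C, 1 bond to H, 2 bonds to O → oxidation state +1.
Δ = +1 − (-1) = +2, so this is an oxidation at C3.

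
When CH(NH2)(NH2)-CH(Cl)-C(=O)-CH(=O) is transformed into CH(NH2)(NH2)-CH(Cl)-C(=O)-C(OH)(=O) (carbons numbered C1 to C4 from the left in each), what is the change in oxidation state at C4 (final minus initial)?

Before: C4 has 1 bond to C, 1 bond to H, 2 bonds to O → oxidation state +1.
After: C4 has 1 bond to C, 3 bonds to O → oxidation state +3.
Δ = +3 − (+1) = +2, so this is an oxidation at C4.

+2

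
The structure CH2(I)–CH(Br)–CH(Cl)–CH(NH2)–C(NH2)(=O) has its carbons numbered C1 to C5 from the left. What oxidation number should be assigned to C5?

C5 has one bond to C (0), one bond to N (+1), a double bond to O (2×+1 = +2).
Oxidation state = 0 + 1 + 2 = +3.

+3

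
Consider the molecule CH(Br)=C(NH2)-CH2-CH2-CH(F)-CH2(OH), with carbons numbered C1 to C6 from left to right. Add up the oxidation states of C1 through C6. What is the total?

Each bond to a more electronegative atom (O, N, halogen) counts +1, each bond to a less electronegative atom (H, metal, B, Si) counts −1, and each C–C bond counts 0. Tallying each carbon:
C1: 2C, 1H, 1Br → 0 − 1 + 1 = 0
C2: 3C, 1N → 0 + 1 = +1
C3: 2C, 2H → 0 − 2 = -2
C4: 2C, 2H → 0 − 2 = -2
C5: 2C, 1H, 1F → 0 − 1 + 1 = 0
C6: 1C, 2H, 1O → 0 − 2 + 1 = -1
Sum = 0 + 1 − 2 − 2 + 0 − 1 = -4.

-4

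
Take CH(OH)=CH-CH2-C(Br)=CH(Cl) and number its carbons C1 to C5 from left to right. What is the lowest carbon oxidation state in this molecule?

-2

Tallying each carbon's bonds:
C1: 2C, 1H, 1O → 0 − 1 + 1 = 0
C2: 3C, 1H → 0 − 1 = -1
C3: 2C, 2H → 0 − 2 = -2
C4: 3C, 1Br → 0 + 1 = +1
C5: 2C, 1H, 1Cl → 0 − 1 + 1 = 0
The lowest value is -2.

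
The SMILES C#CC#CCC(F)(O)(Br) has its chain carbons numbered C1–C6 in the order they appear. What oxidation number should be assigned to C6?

C6 has one bond to C (0), one bond to F (+1), one bond to O (+1), one bond to Br (+1).
Oxidation state = 0 + 1 + 1 + 1 = +3.

+3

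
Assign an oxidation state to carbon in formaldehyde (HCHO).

The carbon has one bond to H (-1), one bond to H (-1), a double bond to O (2×+1 = +2).
Oxidation state = -1 − 1 + 2 = 0.

0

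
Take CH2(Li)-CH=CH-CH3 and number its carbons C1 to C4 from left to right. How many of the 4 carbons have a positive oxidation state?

Each bond to a more electronegative atom (O, N, halogen) counts +1, each bond to a less electronegative atom (H, metal, B, Si) counts −1, and each C–C bond counts 0. Tallying each carbon:
C1: 1C, 2H, 1Li → 0 − 2 − 1 = -3
C2: 3C, 1H → 0 − 1 = -1
C3: 3C, 1H → 0 − 1 = -1
C4: 1C, 3H → 0 − 3 = -3
0 carbons meet the condition.

0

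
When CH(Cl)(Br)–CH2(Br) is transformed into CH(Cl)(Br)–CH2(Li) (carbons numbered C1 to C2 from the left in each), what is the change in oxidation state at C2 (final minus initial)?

Before: C2 has 1 bond to C, 2 bonds to H, 1 bond to Br → oxidation state -1.
After: C2 has 1 bond to C, 2 bonds to H, 1 bond to Li → oxidation state -3.
Δ = -3 − (-1) = -2, so this is a reduction at C2.

-2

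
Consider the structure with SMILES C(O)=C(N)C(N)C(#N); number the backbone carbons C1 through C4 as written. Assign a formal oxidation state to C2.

+1

Count +1 for every bond to an atom more electronegative than carbon and −1 for every bond to one less electronegative; C–C bonds are 0.
C2 has a double bond to C (2×0 = 0), one bond to C (0), one bond to N (+1).
Oxidation state = 0 + 0 + 1 = +1.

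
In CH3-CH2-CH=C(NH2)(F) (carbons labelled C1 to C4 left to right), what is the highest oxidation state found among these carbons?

+2

Count +1 for every bond to an atom more electronegative than carbon and −1 for every bond to one less electronegative; C–C bonds are 0. Tallying each carbon:
C1: 1C, 3H → 0 − 3 = -3
C2: 2C, 2H → 0 − 2 = -2
C3: 3C, 1H → 0 − 1 = -1
C4: 2C, 1N, 1F → 0 + 1 + 1 = +2
The highest value is +2.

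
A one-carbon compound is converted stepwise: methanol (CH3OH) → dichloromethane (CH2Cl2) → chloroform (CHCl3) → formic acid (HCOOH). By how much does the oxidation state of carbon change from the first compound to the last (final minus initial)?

Carbon oxidation states along the series — methanol: -2, dichloromethane: 0, chloroform: +2, formic acid: +2.
Net change = +2 − (-2) = +4.

+4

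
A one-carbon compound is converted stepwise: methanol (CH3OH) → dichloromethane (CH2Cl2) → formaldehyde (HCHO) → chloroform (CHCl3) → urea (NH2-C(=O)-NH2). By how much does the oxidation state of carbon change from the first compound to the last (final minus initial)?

+6

Carbon oxidation states along the series — methanol: -2, dichloromethane: 0, formaldehyde: 0, chloroform: +2, urea: +4.
Net change = +4 − (-2) = +6.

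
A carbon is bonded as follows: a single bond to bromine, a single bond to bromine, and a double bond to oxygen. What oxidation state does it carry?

+4

The carbon has one bond to Br (+1), one bond to Br (+1), a double bond to O (2×+1 = +2).
Oxidation state = +1 + 1 + 2 = +4.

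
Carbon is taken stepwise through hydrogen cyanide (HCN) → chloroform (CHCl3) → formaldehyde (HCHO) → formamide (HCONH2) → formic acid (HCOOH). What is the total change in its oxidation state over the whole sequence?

Carbon oxidation states along the series — hydrogen cyanide: +2, chloroform: +2, formaldehyde: 0, formamide: +2, formic acid: +2.
Net change = +2 − (+2) = 0.

0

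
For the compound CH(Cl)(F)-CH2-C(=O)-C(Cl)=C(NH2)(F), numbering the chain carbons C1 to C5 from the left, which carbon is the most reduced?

Bonds to more-electronegative neighbours contribute +1 each, bonds to H or metals contribute −1 each, and C–C bonds contribute 0. Tallying each carbon:
C1: 1C, 1H, 1F, 1Cl → 0 − 1 + 1 + 1 = +1
C2: 2C, 2H → 0 − 2 = -2
C3: 2C, 2O → 0 + 2 = +2
C4: 3C, 1Cl → 0 + 1 = +1
C5: 2C, 1N, 1F → 0 + 1 + 1 = +2
The most reduced carbon is C2 at -2.

C2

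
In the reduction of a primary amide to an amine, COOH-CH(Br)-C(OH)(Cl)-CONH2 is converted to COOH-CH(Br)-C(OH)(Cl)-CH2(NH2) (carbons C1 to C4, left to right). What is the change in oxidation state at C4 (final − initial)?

Before: C4 has 1 bond to C, 2 bonds to O, 1 bond to N → oxidation state +3.
After: C4 has 1 bond to C, 2 bonds to H, 1 bond to N → oxidation state -1.
Δ = -1 − (+3) = -4, so this is a reduction at C4.

-4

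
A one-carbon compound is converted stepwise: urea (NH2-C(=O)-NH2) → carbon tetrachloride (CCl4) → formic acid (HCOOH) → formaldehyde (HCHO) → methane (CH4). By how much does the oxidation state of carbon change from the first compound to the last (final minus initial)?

Carbon oxidation states along the series — urea: +4, carbon tetrachloride: +4, formic acid: +2, formaldehyde: 0, methane: -4.
Net change = -4 − (+4) = -8.

-8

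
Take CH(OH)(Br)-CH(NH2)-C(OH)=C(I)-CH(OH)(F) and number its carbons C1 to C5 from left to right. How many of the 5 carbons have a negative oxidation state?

0

Bonds to more-electronegative neighbours contribute +1 each, bonds to H or metals contribute −1 each, and C–C bonds contribute 0. Tallying each carbon:
C1: 1C, 1H, 1O, 1Br → 0 − 1 + 1 + 1 = +1
C2: 2C, 1H, 1N → 0 − 1 + 1 = 0
C3: 3C, 1O → 0 + 1 = +1
C4: 3C, 1I → 0 + 1 = +1
C5: 1C, 1H, 1O, 1F → 0 − 1 + 1 + 1 = +1
0 carbons meet the condition.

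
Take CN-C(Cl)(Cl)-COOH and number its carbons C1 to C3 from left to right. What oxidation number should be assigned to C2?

C2 has one bond to C (0), one bond to C (0), one bond to Cl (+1), one bond to Cl (+1).
Oxidation state = 0 + 0 + 1 + 1 = +2.

+2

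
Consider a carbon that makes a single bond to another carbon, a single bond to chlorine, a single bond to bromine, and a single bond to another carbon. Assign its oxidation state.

+2

Each bond to a more electronegative atom (O, N, halogen) counts +1, each bond to a less electronegative atom (H, metal, B, Si) counts −1, and each C–C bond counts 0.
The carbon has one bond to C (0), one bond to C (0), one bond to Br (+1), one bond to Cl (+1).
Oxidation state = 0 + 0 + 1 + 1 = +2.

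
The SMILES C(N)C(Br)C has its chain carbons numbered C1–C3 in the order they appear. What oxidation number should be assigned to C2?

0

Each bond to a more electronegative atom (O, N, halogen) counts +1, each bond to a less electronegative atom (H, metal, B, Si) counts −1, and each C–C bond counts 0.
C2 has one bond to C (0), one bond to C (0), one bond to H (-1), one bond to Br (+1).
Oxidation state = 0 + 0 − 1 + 1 = 0.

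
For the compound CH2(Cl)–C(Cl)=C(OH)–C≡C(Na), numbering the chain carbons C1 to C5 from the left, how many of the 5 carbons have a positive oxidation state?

2

Tallying each carbon's bonds:
C1: 1C, 2H, 1Cl → 0 − 2 + 1 = -1
C2: 3C, 1Cl → 0 + 1 = +1
C3: 3C, 1O → 0 + 1 = +1
C4: 4C → 0 = 0
C5: 3C, 1Na → 0 − 1 = -1
2 carbons (C2, C3) meet the condition.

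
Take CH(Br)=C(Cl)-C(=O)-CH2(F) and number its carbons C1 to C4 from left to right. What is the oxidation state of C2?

+1

C2 has a double bond to C (2×0 = 0), one bond to C (0), one bond to Cl (+1).
Oxidation state = 0 + 0 + 1 = +1.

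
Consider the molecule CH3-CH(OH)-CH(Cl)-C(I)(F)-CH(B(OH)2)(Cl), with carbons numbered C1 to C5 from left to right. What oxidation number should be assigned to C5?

-1

Assign +1 per bond to O/N/halogen, −1 per bond to H or an electropositive element, and 0 per bond to carbon.
C5 has one bond to C (0), one bond to B (-1), one bond to H (-1), one bond to Cl (+1).
Oxidation state = 0 − 1 − 1 + 1 = -1.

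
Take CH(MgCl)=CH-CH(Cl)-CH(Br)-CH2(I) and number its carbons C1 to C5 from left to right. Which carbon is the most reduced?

C1

Count +1 for every bond to an atom more electronegative than carbon and −1 for every bond to one less electronegative; C–C bonds are 0. Tallying each carbon:
C1: 2C, 1H, 1Mg → 0 − 1 − 1 = -2
C2: 3C, 1H → 0 − 1 = -1
C3: 2C, 1H, 1Cl → 0 − 1 + 1 = 0
C4: 2C, 1H, 1Br → 0 − 1 + 1 = 0
C5: 1C, 2H, 1I → 0 − 2 + 1 = -1
The most reduced carbon is C1 at -2.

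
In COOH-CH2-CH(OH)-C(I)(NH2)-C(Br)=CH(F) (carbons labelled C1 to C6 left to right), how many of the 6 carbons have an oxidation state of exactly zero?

Count +1 for every bond to an atom more electronegative than carbon and −1 for every bond to one less electronegative; C–C bonds are 0. Tallying each carbon:
C1: 1C, 3O → 0 + 3 = +3
C2: 2C, 2H → 0 − 2 = -2
C3: 2C, 1H, 1O → 0 − 1 + 1 = 0
C4: 2C, 1N, 1I → 0 + 1 + 1 = +2
C5: 3C, 1Br → 0 + 1 = +1
C6: 2C, 1H, 1F → 0 − 1 + 1 = 0
2 carbons (C3, C6) meet the condition.

2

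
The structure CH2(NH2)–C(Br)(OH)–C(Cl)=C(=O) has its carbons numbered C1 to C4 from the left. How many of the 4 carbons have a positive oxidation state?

3

Bonds to more-electronegative neighbours contribute +1 each, bonds to H or metals contribute −1 each, and C–C bonds contribute 0. Tallying each carbon:
C1: 1C, 2H, 1N → 0 − 2 + 1 = -1
C2: 2C, 1O, 1Br → 0 + 1 + 1 = +2
C3: 3C, 1Cl → 0 + 1 = +1
C4: 2C, 2O → 0 + 2 = +2
3 carbons (C2, C3, C4) meet the condition.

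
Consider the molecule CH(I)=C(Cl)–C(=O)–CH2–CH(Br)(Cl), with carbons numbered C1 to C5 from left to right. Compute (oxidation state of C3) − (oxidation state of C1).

+2

C3: 2C, 2O → 0 + 2 = +2
C1: 2C, 1H, 1I → 0 − 1 + 1 = 0
Difference: +2 − (0) = +2.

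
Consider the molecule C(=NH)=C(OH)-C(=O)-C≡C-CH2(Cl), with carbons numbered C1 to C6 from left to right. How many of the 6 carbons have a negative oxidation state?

1

Count +1 for every bond to an atom more electronegative than carbon and −1 for every bond to one less electronegative; C–C bonds are 0. Tallying each carbon:
C1: 2C, 2N → 0 + 2 = +2
C2: 3C, 1O → 0 + 1 = +1
C3: 2C, 2O → 0 + 2 = +2
C4: 4C → 0 = 0
C5: 4C → 0 = 0
C6: 1C, 2H, 1Cl → 0 − 2 + 1 = -1
1 carbon (C6) meets the condition.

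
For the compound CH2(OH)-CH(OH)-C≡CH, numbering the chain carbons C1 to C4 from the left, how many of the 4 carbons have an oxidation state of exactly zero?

Tallying each carbon's bonds:
C1: 1C, 2H, 1O → 0 − 2 + 1 = -1
C2: 2C, 1H, 1O → 0 − 1 + 1 = 0
C3: 4C → 0 = 0
C4: 3C, 1H → 0 − 1 = -1
2 carbons (C2, C3) meet the condition.

2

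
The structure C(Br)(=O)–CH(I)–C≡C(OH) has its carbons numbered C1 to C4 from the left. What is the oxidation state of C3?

Each bond to a more electronegative atom (O, N, halogen) counts +1, each bond to a less electronegative atom (H, metal, B, Si) counts −1, and each C–C bond counts 0.
C3 has one bond to C (0), a triple bond to C (3×0 = 0).
Oxidation state = 0 + 0 = 0.

0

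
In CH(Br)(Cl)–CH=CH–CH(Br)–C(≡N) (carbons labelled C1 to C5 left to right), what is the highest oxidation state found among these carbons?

+3

Tallying each carbon's bonds:
C1: 1C, 1H, 1Cl, 1Br → 0 − 1 + 1 + 1 = +1
C2: 3C, 1H → 0 − 1 = -1
C3: 3C, 1H → 0 − 1 = -1
C4: 2C, 1H, 1Br → 0 − 1 + 1 = 0
C5: 1C, 3N → 0 + 3 = +3
The highest value is +3.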